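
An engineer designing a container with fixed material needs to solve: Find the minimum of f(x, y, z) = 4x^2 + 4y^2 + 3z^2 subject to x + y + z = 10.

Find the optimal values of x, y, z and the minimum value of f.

Using Lagrange multipliers on f = 4x^2 + 4y^2 + 3z^2 with constraint x + y + z = 10:
Conditions: 2*4*x = lambda, 2*4*y = lambda, 2*3*z = lambda
So x = lambda/8, y = lambda/8, z = lambda/6
Substituting into constraint: lambda * (5/12) = 10
lambda = 24
x = 3, y = 3, z = 4
Minimum value = 120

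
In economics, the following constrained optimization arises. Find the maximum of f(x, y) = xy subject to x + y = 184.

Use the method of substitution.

Substitute y = 184 - x into f(x,y) = xy:
g(x) = x(184 - x) = 184x - x^2
g'(x) = 184 - 2x = 0  =>  x = 92
y = 184 - 92 = 92
Maximum value = 92 * 92 = 8464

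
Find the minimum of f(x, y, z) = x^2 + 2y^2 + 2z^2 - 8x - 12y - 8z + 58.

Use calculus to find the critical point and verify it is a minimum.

f(x,y,z) = x^2 + 2y^2 + 2z^2 - 8x - 12y - 8z + 58
df/dx = 2x + (-8) = 0 => x = 4
df/dy = 4y + (-12) = 0 => y = 3
df/dz = 4z + (-8) = 0 => z = 2
f(4,3,2) = 1*(4)^2 + 2*(3)^2 + 2*(2)^2 + -8*(4) + -12*(3) + -8*(2) + 58 = 16
Hessian is diagonal with entries 2, 4, 4 > 0, confirmed minimum.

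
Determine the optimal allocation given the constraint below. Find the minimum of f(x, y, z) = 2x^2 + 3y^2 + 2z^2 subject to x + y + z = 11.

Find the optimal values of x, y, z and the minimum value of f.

Using Lagrange multipliers on f = 2x^2 + 3y^2 + 2z^2 with constraint x + y + z = 11:
Conditions: 2*2*x = lambda, 2*3*y = lambda, 2*2*z = lambda
So x = lambda/4, y = lambda/6, z = lambda/4
Substituting into constraint: lambda * (2/3) = 11
lambda = 33/2
x = 33/8, y = 11/4, z = 33/8
Minimum value = 363/4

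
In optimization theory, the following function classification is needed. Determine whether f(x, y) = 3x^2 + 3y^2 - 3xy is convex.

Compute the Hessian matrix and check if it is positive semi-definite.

f(x,y) = 3x^2 + 3y^2 - 3xy
Hessian H = [[6, -3], [-3, 6]]
trace(H) = 12, det(H) = 27
Eigenvalues: (12 +/- sqrt(36)) / 2 = 9, 3
Since both eigenvalues > 0, f is convex.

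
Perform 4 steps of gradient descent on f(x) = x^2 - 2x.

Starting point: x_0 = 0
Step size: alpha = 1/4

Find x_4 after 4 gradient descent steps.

f(x) = x^2 - 2x, f'(x) = 2x + (-2)
Step 1: f'(0) = -2, x_1 = 0 - 1/4 * -2 = 1/2
Step 2: f'(1/2) = -1, x_2 = 1/2 - 1/4 * -1 = 3/4
Step 3: f'(3/4) = -1/2, x_3 = 3/4 - 1/4 * -1/2 = 7/8
Step 4: f'(7/8) = -1/4, x_4 = 7/8 - 1/4 * -1/4 = 15/16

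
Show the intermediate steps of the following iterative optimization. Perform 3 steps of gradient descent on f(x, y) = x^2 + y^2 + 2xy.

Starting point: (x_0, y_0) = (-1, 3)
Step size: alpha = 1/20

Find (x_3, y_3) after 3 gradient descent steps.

f(x,y) = x^2 + y^2 + 2xy
grad_x = 2x + 2y, grad_y = 2y + 2x
Step 1: grad = (4, 4), (-6/5, 14/5)
Step 2: grad = (16/5, 16/5), (-34/25, 66/25)
Step 3: grad = (64/25, 64/25), (-186/125, 314/125)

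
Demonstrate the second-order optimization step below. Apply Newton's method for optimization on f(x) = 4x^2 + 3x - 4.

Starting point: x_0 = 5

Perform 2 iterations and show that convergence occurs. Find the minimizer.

f(x) = 4x^2 + 3x - 4, f'(x) = 8x + (3), f''(x) = 8
Step 1: f'(5) = 43, x_1 = 5 - 43/8 = -3/8
Step 2: f'(-3/8) = 0, x_2 = -3/8 (converged)
Newton's method converges in 1 step for quadratics.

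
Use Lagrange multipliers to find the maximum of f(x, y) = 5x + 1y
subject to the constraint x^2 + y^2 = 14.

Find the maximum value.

Set up Lagrange conditions: grad f = lambda * grad g
  5 = 2*lambda*x
  1 = 2*lambda*y
From these: x/y = 5/1, so x = 5t, y = 1t for some t.
Substitute into constraint: (5t)^2 + (1t)^2 = 14
  t^2 * 26 = 14
  t = sqrt(14/26)
Maximum = 5*x + 1*y = (5^2 + 1^2)*t = 26 * sqrt(14/26) = sqrt(364)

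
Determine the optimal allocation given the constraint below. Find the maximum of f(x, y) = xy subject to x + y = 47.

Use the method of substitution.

Substitute y = 47 - x into f(x,y) = xy:
g(x) = x(47 - x) = 47x - x^2
g'(x) = 47 - 2x = 0  =>  x = 47/2
y = 47 - 47/2 = 47/2
Maximum value = (47/2) * (47/2) = 2209/4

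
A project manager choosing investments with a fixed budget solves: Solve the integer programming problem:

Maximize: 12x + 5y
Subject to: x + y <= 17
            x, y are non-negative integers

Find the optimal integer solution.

Objective: 12x + 5y, constraint: x + y <= 17
Coefficient of x is 12 >= coefficient of y is 5, so allocate the entire budget to x.
Optimal: x = 17, y = 0, value = 204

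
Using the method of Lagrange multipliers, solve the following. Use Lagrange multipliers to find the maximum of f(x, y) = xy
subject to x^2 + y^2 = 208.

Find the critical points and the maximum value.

Lagrange conditions: y = 2*lambda*x and x = 2*lambda*y
If x = 0 then y = 0, violating the constraint, so x, y != 0.
Dividing: y/x = x/y => x^2 = y^2 => y = x or y = -x
Constraint: 2x^2 = 208 => x^2 = 104 => x = +/-sqrt(104)
Critical points: (sqrt(104), sqrt(104)), (-sqrt(104), -sqrt(104)), (sqrt(104), -sqrt(104)), (-sqrt(104), sqrt(104))
  y = x:  xy = x^2 = 104  at (sqrt(104), sqrt(104)) and (-sqrt(104), -sqrt(104))
  y = -x: xy = -x^2 = -104 at (sqrt(104), -sqrt(104)) and (-sqrt(104), sqrt(104))
Maximum xy = 104 at (sqrt(104), sqrt(104)) and (-sqrt(104), -sqrt(104))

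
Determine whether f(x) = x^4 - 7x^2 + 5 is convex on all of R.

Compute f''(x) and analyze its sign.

f(x) = x^4 - 7x^2 + 5
f'(x) = 4x^3 + -14x
f''(x) = 12x^2 + -14
f''(0) = -14 < 0, so not convex near x = 0
Therefore, f is not globally convex on R.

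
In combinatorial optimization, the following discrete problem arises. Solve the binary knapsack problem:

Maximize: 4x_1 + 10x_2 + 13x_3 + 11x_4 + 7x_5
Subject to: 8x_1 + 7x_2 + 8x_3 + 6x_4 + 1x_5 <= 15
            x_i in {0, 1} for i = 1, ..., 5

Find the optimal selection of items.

Items: item 1 (v=4, w=8), item 2 (v=10, w=7), item 3 (v=13, w=8), item 4 (v=11, w=6), item 5 (v=7, w=1)
Capacity: 15
Checking all 32 subsets (w = total weight, v = total value):
  {}: w = 0, v = 0
  {1}: w = 8, v = 4
  {2}: w = 7, v = 10
  {3}: w = 8, v = 13
  {4}: w = 6, v = 11
  {5}: w = 1, v = 7
  {1, 2}: w = 15, v = 14
  {1, 3}: w = 16 > 15, infeasible
  {1, 4}: w = 14, v = 15
  {1, 5}: w = 9, v = 11
  {2, 3}: w = 15, v = 23
  {2, 4}: w = 13, v = 21
  {2, 5}: w = 8, v = 17
  {3, 4}: w = 14, v = 24
  {3, 5}: w = 9, v = 20
  {4, 5}: w = 7, v = 18
  {1, 2, 3}: w = 23 > 15, infeasible
  {1, 2, 4}: w = 21 > 15, infeasible
  {1, 2, 5}: w = 16 > 15, infeasible
  {1, 3, 4}: w = 22 > 15, infeasible
  {1, 3, 5}: w = 17 > 15, infeasible
  {1, 4, 5}: w = 15, v = 22
  {2, 3, 4}: w = 21 > 15, infeasible
  {2, 3, 5}: w = 16 > 15, infeasible
  {2, 4, 5}: w = 14, v = 28
  {3, 4, 5}: w = 15, v = 31
  {1, 2, 3, 4}: w = 29 > 15, infeasible
  {1, 2, 3, 5}: w = 24 > 15, infeasible
  {1, 2, 4, 5}: w = 22 > 15, infeasible
  {1, 3, 4, 5}: w = 23 > 15, infeasible
  {2, 3, 4, 5}: w = 22 > 15, infeasible
  {1, 2, 3, 4, 5}: w = 30 > 15, infeasible
Best feasible subset: items [3, 4, 5]
Total weight: 15 <= 15, total value: 31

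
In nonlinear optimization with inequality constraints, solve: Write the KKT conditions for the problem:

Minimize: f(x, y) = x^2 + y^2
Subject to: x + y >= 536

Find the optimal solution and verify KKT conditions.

KKT conditions for min x^2 + y^2 s.t. x + y >= 536:
Stationarity: 2x = mu, 2y = mu
So x = y = mu/2.
Complementary slackness: mu*(x + y - 536) = 0
Primal feasibility: x + y >= 536; dual feasibility: mu >= 0
If mu = 0 then x = y = 0, but 0 + 0 < 536 is infeasible, so the constraint is active.
Constraint active: x + y = 2*(mu/2) = 536 => mu = 536
x = y = 268, f = 143648
Verify: stationarity 2*268 = 536 = mu; primal 268 + 268 = 536 >= 536; dual mu = 536 >= 0; complementary slackness 536*(536 - 536) = 0. All KKT conditions hold.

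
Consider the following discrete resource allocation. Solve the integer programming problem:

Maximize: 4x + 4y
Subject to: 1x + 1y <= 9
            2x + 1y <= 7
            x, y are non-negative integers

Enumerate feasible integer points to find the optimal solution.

Constraint 1: 1x + 1y <= 9
Constraint 2: 2x + 1y <= 7
Feasible x range (need y >= 0): 0 <= x <= min(9/1, 7/2) => x in {0, ..., 3}.
Enumerate feasible integer points row by row (the coefficient of y is 4 > 0, so for each x the largest feasible y gives the best value):
  x = 0: y <= min((9 - 1*0)/1, (7 - 2*0)/1) => y in {0, ..., 7}; best 4*0 + 4*7 = 28
  x = 1: y <= min((9 - 1*1)/1, (7 - 2*1)/1) => y in {0, ..., 5}; best 4*1 + 4*5 = 24
  x = 2: y <= min((9 - 1*2)/1, (7 - 2*2)/1) => y in {0, ..., 3}; best 4*2 + 4*3 = 20
  x = 3: y <= min((9 - 1*3)/1, (7 - 2*3)/1) => y in {0, ..., 1}; best 4*3 + 4*1 = 16
The maximum 4x + 4y = 28 is achieved at x = 0, y = 7.
Check: 1*0 + 1*7 = 7 <= 9 and 2*0 + 1*7 = 7 <= 7.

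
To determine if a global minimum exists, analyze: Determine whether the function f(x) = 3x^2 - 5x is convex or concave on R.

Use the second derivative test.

f(x) = 3x^2 - 5x
f'(x) = 6x - 5
f''(x) = 6
Since f''(x) = 6 > 0 for all x, f is convex on R.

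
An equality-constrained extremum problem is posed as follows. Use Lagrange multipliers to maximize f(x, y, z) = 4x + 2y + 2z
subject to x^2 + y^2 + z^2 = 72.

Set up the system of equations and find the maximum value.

Lagrange conditions: 4 = 2*lambda*x, 2 = 2*lambda*y, 2 = 2*lambda*z
So x:4 = y:2 = z:2, i.e. x = 4t, y = 2t, z = 2t
Constraint: t^2*(4^2 + 2^2 + 2^2) = 72
  t^2 * 24 = 72  =>  t = sqrt(3)
Maximum = 4*4t + 2*2t + 2*2t = 24*sqrt(3) = sqrt(1728)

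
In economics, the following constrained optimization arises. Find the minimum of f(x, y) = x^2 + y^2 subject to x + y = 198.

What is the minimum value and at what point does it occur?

Substitute y = 198 - x into f(x,y) = x^2 + y^2:
g(x) = x^2 + (198 - x)^2 = 2x^2 - 396x + 39204
g'(x) = 4x - 396 = 0  =>  x = 99
y = 198 - 99 = 99
Minimum value = 99^2 + 99^2 = 19602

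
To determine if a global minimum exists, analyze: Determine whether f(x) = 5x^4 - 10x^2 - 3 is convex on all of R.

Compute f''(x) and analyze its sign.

f(x) = 5x^4 - 10x^2 - 3
f'(x) = 20x^3 + -20x
f''(x) = 60x^2 + -20
f''(0) = -20 < 0, so not convex near x = 0
Therefore, f is not globally convex on R.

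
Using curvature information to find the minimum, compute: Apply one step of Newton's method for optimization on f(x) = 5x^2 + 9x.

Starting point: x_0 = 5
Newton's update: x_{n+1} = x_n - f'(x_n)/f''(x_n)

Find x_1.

f(x) = 5x^2 + 9x
f'(x) = 10x + (9), f''(x) = 10
Newton step: x_1 = x_0 - f'(x_0)/f''(x_0)
f'(5) = 59
x_1 = 5 - 59/10 = -9/10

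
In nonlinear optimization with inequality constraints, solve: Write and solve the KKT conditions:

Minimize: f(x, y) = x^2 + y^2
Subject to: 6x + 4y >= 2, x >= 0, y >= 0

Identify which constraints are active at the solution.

KKT conditions for min x^2 + y^2 s.t. 6x + 4y >= 2, x >= 0, y >= 0:
Stationarity: 2x = mu*6 + mu_x, 2y = mu*4 + mu_y, with mu, mu_x, mu_y >= 0
Complementary slackness: mu*(6x + 4y - 2) = 0, mu_x*x = 0, mu_y*y = 0
(0, 0) is infeasible (6*0 + 4*0 < 2), so if mu = 0 stationarity would force x = mu_x/2 >= 0, y = mu_y/2 >= 0 with mu_x*x = mu_y*y = 0, i.e. x = y = 0: contradiction. Hence mu > 0 and 6x + 4y = 2 is active.
Try x > 0, y > 0 (so mu_x = mu_y = 0): x = 6*mu/2, y = 4*mu/2
Substitute: 6*(6*mu/2) + 4*(4*mu/2) = 2
  mu*52/2 = 2 => mu = 1/13
x* = 3/13 > 0, y* = 2/13 > 0, consistent with mu_x = mu_y = 0.
f is convex and the constraints are linear, so this KKT point is the global minimum.
f* = 1/13
Active constraints: 6x + 4y >= 2 (holds with equality, mu = 1/13 > 0); x >= 0 and y >= 0 are inactive (mu_x = mu_y = 0).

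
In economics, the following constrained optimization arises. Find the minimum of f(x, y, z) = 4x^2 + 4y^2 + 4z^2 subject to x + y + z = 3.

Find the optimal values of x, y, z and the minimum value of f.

Using Lagrange multipliers on f = 4x^2 + 4y^2 + 4z^2 with constraint x + y + z = 3:
Conditions: 2*4*x = lambda, 2*4*y = lambda, 2*4*z = lambda
So x = lambda/8, y = lambda/8, z = lambda/8
Substituting into constraint: lambda * (3/8) = 3
lambda = 8
x = 1, y = 1, z = 1
Minimum value = 12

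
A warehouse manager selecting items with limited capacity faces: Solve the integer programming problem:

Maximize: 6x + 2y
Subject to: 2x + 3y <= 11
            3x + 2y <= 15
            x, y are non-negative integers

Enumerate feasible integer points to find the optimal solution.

Constraint 1: 2x + 3y <= 11
Constraint 2: 3x + 2y <= 15
Feasible x range (need y >= 0): 0 <= x <= min(11/2, 15/3) => x in {0, ..., 5}.
Enumerate feasible integer points row by row (the coefficient of y is 2 > 0, so for each x the largest feasible y gives the best value):
  x = 0: y <= min((11 - 2*0)/3, (15 - 3*0)/2) => y in {0, ..., 3}; best 6*0 + 2*3 = 6
  x = 1: y <= min((11 - 2*1)/3, (15 - 3*1)/2) => y in {0, ..., 3}; best 6*1 + 2*3 = 12
  x = 2: y <= min((11 - 2*2)/3, (15 - 3*2)/2) => y in {0, ..., 2}; best 6*2 + 2*2 = 16
  x = 3: y <= min((11 - 2*3)/3, (15 - 3*3)/2) => y in {0, ..., 1}; best 6*3 + 2*1 = 20
  x = 4: y <= min((11 - 2*4)/3, (15 - 3*4)/2) => y in {0, ..., 1}; best 6*4 + 2*1 = 26
  x = 5: y <= min((11 - 2*5)/3, (15 - 3*5)/2) => y in {0}; best 6*5 + 2*0 = 30
The maximum 6x + 2y = 30 is achieved at x = 5, y = 0.
Check: 2*5 + 3*0 = 10 <= 11 and 3*5 + 2*0 = 15 <= 15.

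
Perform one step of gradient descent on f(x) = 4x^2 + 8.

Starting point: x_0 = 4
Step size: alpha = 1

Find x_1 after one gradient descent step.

f(x) = 4x^2 + 8
f'(x) = 8x + 0
f'(4) = 8*4 + (0) = 32
x_1 = x_0 - alpha * f'(x_0) = 4 - 1 * 32 = -28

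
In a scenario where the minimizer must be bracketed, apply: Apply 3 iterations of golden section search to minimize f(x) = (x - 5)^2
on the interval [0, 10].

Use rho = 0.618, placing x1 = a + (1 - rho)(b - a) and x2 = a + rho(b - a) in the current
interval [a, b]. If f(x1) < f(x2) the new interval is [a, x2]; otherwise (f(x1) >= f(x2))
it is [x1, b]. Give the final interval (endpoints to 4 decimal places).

Golden section search for min of f(x) = (x - 5)^2 on [0, 10].
Each step: x1 = a + (1 - rho)(b - a), x2 = a + rho(b - a); if f(x1) < f(x2) keep [a, x2], otherwise keep [x1, b].
Step 1: [0.0000, 10.0000], x1=3.8200 (f=1.3924), x2=6.1800 (f=1.3924); f(x1) = f(x2) (tie, not '<') => keep [3.8200, 10.0000]
Step 2: [3.8200, 10.0000], x1=6.1808 (f=1.3942), x2=7.6392 (f=6.9656); f(x1) < f(x2) => keep [3.8200, 7.6392]
Step 3: [3.8200, 7.6392], x1=5.2789 (f=0.0778), x2=6.1803 (f=1.3931); f(x1) < f(x2) => keep [3.8200, 6.1803]
Final interval: [3.8200, 6.1803]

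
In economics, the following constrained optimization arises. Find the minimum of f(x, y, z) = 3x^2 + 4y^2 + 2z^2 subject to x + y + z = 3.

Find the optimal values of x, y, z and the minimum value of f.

Using Lagrange multipliers on f = 3x^2 + 4y^2 + 2z^2 with constraint x + y + z = 3:
Conditions: 2*3*x = lambda, 2*4*y = lambda, 2*2*z = lambda
So x = lambda/6, y = lambda/8, z = lambda/4
Substituting into constraint: lambda * (13/24) = 3
lambda = 72/13
x = 12/13, y = 9/13, z = 18/13
Minimum value = 108/13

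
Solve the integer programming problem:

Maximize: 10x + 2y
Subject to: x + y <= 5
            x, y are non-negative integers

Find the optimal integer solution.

Objective: 10x + 2y, constraint: x + y <= 5
Coefficient of x is 10 >= coefficient of y is 2, so allocate the entire budget to x.
Optimal: x = 5, y = 0, value = 50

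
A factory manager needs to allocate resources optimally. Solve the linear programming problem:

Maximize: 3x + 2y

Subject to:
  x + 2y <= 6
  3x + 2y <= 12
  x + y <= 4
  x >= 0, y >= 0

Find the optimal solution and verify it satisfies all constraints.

Feasible vertices: (0, 0), (0, 3), (2, 2), (4, 0)
Objective 3x + 2y at each vertex:
  (0, 0): 0
  (0, 3): 6
  (2, 2): 10
  (4, 0): 12
Maximum is 12 at (4, 0).
Verify constraints at (x, y) = (4, 0):
  1*4 + 2*0 = 4 <= 6
  3*4 + 2*0 = 12 <= 12 (active)
  1*4 + 1*0 = 4 <= 4 (active)
  x = 4 >= 0, y = 0 >= 0. All constraints satisfied.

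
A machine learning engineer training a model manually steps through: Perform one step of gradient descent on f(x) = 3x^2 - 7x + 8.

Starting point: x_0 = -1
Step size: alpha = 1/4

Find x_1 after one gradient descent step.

f(x) = 3x^2 - 7x + 8
f'(x) = 6x - 7
f'(-1) = 6*-1 + (-7) = -13
x_1 = x_0 - alpha * f'(x_0) = -1 - 1/4 * -13 = 9/4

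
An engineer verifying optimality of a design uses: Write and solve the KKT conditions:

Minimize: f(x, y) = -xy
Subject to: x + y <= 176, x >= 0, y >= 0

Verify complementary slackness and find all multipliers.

Problem: min -xy s.t. x + y <= 176 (multiplier lambda), x >= 0 (mu_x), y >= 0 (mu_y)
KKT stationarity: -y + lambda - mu_x = 0, -x + lambda - mu_y = 0, with lambda, mu_x, mu_y >= 0
Complementary slackness: lambda*(x + y - 176) = 0, mu_x*x = 0, mu_y*y = 0
If lambda = 0: y = -mu_x <= 0 and x = -mu_y <= 0 force x = y = 0 with f = 0; but x = y = 88 is feasible with f = -7744 < 0, so this is not the minimum. Hence lambda > 0 and x + y = 176.
Try x > 0, y > 0 (so mu_x = mu_y = 0): y = lambda, x = lambda => x = y = lambda
x + y = 176 => 2*lambda = 176 => lambda = 88
x* = y* = 88 > 0, consistent with mu_x = mu_y = 0.
(Any feasible point with x = 0 or y = 0 has f = 0 > -7744, so the minimum is not on those boundaries.)
min(-xy) = -7744 (i.e. max xy = 7744)
Multipliers: lambda = 88, mu_x = 0, mu_y = 0
Complementary slackness: lambda*(x + y - 176) = 88*(88 + 88 - 176) = 0, mu_x*x = 0*88 = 0, mu_y*y = 0*88 = 0. Satisfied.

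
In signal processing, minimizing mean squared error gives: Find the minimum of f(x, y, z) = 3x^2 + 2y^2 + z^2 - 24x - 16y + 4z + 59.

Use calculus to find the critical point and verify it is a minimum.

f(x,y,z) = 3x^2 + 2y^2 + z^2 - 24x - 16y + 4z + 59
df/dx = 6x + (-24) = 0 => x = 4
df/dy = 4y + (-16) = 0 => y = 4
df/dz = 2z + (4) = 0 => z = -2
f(4,4,-2) = 3*(4)^2 + 2*(4)^2 + 1*(-2)^2 + -24*(4) + -16*(4) + 4*(-2) + 59 = -25
Hessian is diagonal with entries 6, 4, 2 > 0, confirmed minimum.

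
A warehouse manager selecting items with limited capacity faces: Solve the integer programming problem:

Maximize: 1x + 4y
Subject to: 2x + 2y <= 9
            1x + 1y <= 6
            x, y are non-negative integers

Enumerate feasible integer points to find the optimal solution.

Constraint 1: 2x + 2y <= 9
Constraint 2: 1x + 1y <= 6
Feasible x range (need y >= 0): 0 <= x <= min(9/2, 6/1) => x in {0, ..., 4}.
Enumerate feasible integer points row by row (the coefficient of y is 4 > 0, so for each x the largest feasible y gives the best value):
  x = 0: y <= min((9 - 2*0)/2, (6 - 1*0)/1) => y in {0, ..., 4}; best 1*0 + 4*4 = 16
  x = 1: y <= min((9 - 2*1)/2, (6 - 1*1)/1) => y in {0, ..., 3}; best 1*1 + 4*3 = 13
  x = 2: y <= min((9 - 2*2)/2, (6 - 1*2)/1) => y in {0, ..., 2}; best 1*2 + 4*2 = 10
  x = 3: y <= min((9 - 2*3)/2, (6 - 1*3)/1) => y in {0, ..., 1}; best 1*3 + 4*1 = 7
  x = 4: y <= min((9 - 2*4)/2, (6 - 1*4)/1) => y in {0}; best 1*4 + 4*0 = 4
The maximum 1x + 4y = 16 is achieved at x = 0, y = 4.
Check: 2*0 + 2*4 = 8 <= 9 and 1*0 + 1*4 = 4 <= 6.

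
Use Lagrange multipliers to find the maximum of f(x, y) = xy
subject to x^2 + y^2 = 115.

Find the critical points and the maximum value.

Lagrange conditions: y = 2*lambda*x and x = 2*lambda*y
If x = 0 then y = 0, violating the constraint, so x, y != 0.
Dividing: y/x = x/y => x^2 = y^2 => y = x or y = -x
Constraint: 2x^2 = 115 => x^2 = 115/2 => x = +/-sqrt(115/2)
Critical points: (sqrt(115/2), sqrt(115/2)), (-sqrt(115/2), -sqrt(115/2)), (sqrt(115/2), -sqrt(115/2)), (-sqrt(115/2), sqrt(115/2))
  y = x:  xy = x^2 = 115/2  at (sqrt(115/2), sqrt(115/2)) and (-sqrt(115/2), -sqrt(115/2))
  y = -x: xy = -x^2 = -115/2 at (sqrt(115/2), -sqrt(115/2)) and (-sqrt(115/2), sqrt(115/2))
Maximum xy = 115/2 at (sqrt(115/2), sqrt(115/2)) and (-sqrt(115/2), -sqrt(115/2))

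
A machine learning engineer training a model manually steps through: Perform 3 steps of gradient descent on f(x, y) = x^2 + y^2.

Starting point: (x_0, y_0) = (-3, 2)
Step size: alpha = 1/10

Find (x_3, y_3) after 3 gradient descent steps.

f(x,y) = x^2 + y^2
grad_x = 2x + 0y, grad_y = 2y + 0x
Step 1: grad = (-6, 4), (-12/5, 8/5)
Step 2: grad = (-24/5, 16/5), (-48/25, 32/25)
Step 3: grad = (-96/25, 64/25), (-192/125, 128/125)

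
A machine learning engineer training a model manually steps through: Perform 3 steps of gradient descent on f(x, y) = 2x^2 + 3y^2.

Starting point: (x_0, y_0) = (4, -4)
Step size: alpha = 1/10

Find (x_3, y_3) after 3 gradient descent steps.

f(x,y) = 2x^2 + 3y^2
grad_x = 4x + 0y, grad_y = 6y + 0x
Step 1: grad = (16, -24), (12/5, -8/5)
Step 2: grad = (48/5, -48/5), (36/25, -16/25)
Step 3: grad = (144/25, -96/25), (108/125, -32/125)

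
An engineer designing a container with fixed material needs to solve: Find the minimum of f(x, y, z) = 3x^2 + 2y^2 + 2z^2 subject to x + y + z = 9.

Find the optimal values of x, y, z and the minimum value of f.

Using Lagrange multipliers on f = 3x^2 + 2y^2 + 2z^2 with constraint x + y + z = 9:
Conditions: 2*3*x = lambda, 2*2*y = lambda, 2*2*z = lambda
So x = lambda/6, y = lambda/4, z = lambda/4
Substituting into constraint: lambda * (2/3) = 9
lambda = 27/2
x = 9/4, y = 27/8, z = 27/8
Minimum value = 243/4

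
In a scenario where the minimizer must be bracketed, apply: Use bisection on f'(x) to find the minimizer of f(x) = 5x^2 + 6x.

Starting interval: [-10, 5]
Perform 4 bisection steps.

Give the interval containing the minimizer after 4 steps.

Finding critical point of f(x) = 5x^2 + 6x using bisection on f'(x) = 10x + 6.
f'(x) = 0 when x = -3/5.
Starting interval: [-10, 5]
Step 1: mid = -5/2, f'(mid) = -19, new interval = [-5/2, 5]
Step 2: mid = 5/4, f'(mid) = 37/2, new interval = [-5/2, 5/4]
Step 3: mid = -5/8, f'(mid) = -1/4, new interval = [-5/8, 5/4]
Step 4: mid = 5/16, f'(mid) = 73/8, new interval = [-5/8, 5/16]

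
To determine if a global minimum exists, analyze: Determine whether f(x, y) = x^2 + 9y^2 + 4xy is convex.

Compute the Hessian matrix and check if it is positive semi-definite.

f(x,y) = x^2 + 9y^2 + 4xy
Hessian H = [[2, 4], [4, 18]]
trace(H) = 20, det(H) = 20
Eigenvalues: (20 +/- sqrt(320)) / 2 = 18.94, 1.056
Since both eigenvalues > 0, f is convex.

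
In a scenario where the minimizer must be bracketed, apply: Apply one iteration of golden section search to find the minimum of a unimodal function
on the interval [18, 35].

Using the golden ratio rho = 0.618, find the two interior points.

Golden section search on [18, 35].
Golden ratio rho = 0.618 (approx).
Interior points:
  x_1 = 18 + (1-0.618)*17 = 24.4940
  x_2 = 18 + 0.618*17 = 28.5060
Compare f(x_1) and f(x_2) to determine which subinterval to keep.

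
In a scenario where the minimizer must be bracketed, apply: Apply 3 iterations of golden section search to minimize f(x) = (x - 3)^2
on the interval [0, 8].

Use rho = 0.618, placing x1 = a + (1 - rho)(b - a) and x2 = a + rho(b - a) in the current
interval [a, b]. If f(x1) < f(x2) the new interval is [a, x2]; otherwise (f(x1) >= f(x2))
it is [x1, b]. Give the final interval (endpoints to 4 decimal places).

Golden section search for min of f(x) = (x - 3)^2 on [0, 8].
Each step: x1 = a + (1 - rho)(b - a), x2 = a + rho(b - a); if f(x1) < f(x2) keep [a, x2], otherwise keep [x1, b].
Step 1: [0.0000, 8.0000], x1=3.0560 (f=0.0031), x2=4.9440 (f=3.7791); f(x1) < f(x2) => keep [0.0000, 4.9440]
Step 2: [0.0000, 4.9440], x1=1.8886 (f=1.2352), x2=3.0554 (f=0.0031); f(x1) > f(x2) => keep [1.8886, 4.9440]
Step 3: [1.8886, 4.9440], x1=3.0558 (f=0.0031), x2=3.7768 (f=0.6035); f(x1) < f(x2) => keep [1.8886, 3.7768]
Final interval: [1.8886, 3.7768]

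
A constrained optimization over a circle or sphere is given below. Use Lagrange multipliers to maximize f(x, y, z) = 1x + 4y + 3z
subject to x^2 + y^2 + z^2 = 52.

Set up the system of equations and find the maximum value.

Lagrange conditions: 1 = 2*lambda*x, 4 = 2*lambda*y, 3 = 2*lambda*z
So x:1 = y:4 = z:3, i.e. x = 1t, y = 4t, z = 3t
Constraint: t^2*(1^2 + 4^2 + 3^2) = 52
  t^2 * 26 = 52  =>  t = sqrt(2)
Maximum = 1*1t + 4*4t + 3*3t = 26*sqrt(2) = sqrt(1352)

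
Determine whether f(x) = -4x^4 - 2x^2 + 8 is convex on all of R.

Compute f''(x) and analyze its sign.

f(x) = -4x^4 - 2x^2 + 8
f'(x) = -16x^3 + -4x
f''(x) = -48x^2 + -4
f''(x) = -48x^2 + -4 <= -4 < 0 for all x
Therefore, f is concave on R.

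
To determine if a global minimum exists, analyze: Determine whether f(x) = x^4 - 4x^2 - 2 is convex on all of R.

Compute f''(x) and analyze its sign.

f(x) = x^4 - 4x^2 - 2
f'(x) = 4x^3 + -8x
f''(x) = 12x^2 + -8
f''(0) = -8 < 0, so not convex near x = 0
Therefore, f is not globally convex on R.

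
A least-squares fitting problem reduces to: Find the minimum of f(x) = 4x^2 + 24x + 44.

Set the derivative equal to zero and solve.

f(x) = 4x^2 + 24x + 44
f'(x) = 8x + (24) = 0
x = -24/8 = -3
f(-3) = 8
Since f''(x) = 8 > 0, this is a minimum.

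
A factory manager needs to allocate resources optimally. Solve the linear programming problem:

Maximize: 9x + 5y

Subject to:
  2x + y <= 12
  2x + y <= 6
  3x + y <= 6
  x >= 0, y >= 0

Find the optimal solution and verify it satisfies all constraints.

Feasible vertices: (0, 0), (0, 6), (2, 0)
Objective 9x + 5y at each vertex:
  (0, 0): 0
  (0, 6): 30
  (2, 0): 18
Maximum is 30 at (0, 6).
Verify constraints at (x, y) = (0, 6):
  2*0 + 1*6 = 6 <= 12
  2*0 + 1*6 = 6 <= 6 (active)
  3*0 + 1*6 = 6 <= 6 (active)
  x = 0 >= 0, y = 6 >= 0. All constraints satisfied.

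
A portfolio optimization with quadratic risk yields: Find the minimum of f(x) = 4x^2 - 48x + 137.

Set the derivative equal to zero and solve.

f(x) = 4x^2 - 48x + 137
f'(x) = 8x + (-48) = 0
x = 48/8 = 6
f(6) = -7
Since f''(x) = 8 > 0, this is a minimum.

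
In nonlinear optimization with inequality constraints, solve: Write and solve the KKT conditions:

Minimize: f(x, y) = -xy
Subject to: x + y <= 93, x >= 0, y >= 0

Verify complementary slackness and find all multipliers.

Problem: min -xy s.t. x + y <= 93 (multiplier lambda), x >= 0 (mu_x), y >= 0 (mu_y)
KKT stationarity: -y + lambda - mu_x = 0, -x + lambda - mu_y = 0, with lambda, mu_x, mu_y >= 0
Complementary slackness: lambda*(x + y - 93) = 0, mu_x*x = 0, mu_y*y = 0
If lambda = 0: y = -mu_x <= 0 and x = -mu_y <= 0 force x = y = 0 with f = 0; but x = y = 93/2 is feasible with f = -8649/4 < 0, so this is not the minimum. Hence lambda > 0 and x + y = 93.
Try x > 0, y > 0 (so mu_x = mu_y = 0): y = lambda, x = lambda => x = y = lambda
x + y = 93 => 2*lambda = 93 => lambda = 93/2
x* = y* = 93/2 > 0, consistent with mu_x = mu_y = 0.
(Any feasible point with x = 0 or y = 0 has f = 0 > -8649/4, so the minimum is not on those boundaries.)
min(-xy) = -8649/4 (i.e. max xy = 8649/4)
Multipliers: lambda = 93/2, mu_x = 0, mu_y = 0
Complementary slackness: lambda*(x + y - 93) = 93/2*(93/2 + 93/2 - 93) = 0, mu_x*x = 0*93/2 = 0, mu_y*y = 0*93/2 = 0. Satisfied.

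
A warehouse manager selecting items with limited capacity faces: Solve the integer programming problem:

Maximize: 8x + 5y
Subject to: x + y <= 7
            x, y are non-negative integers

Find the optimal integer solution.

Objective: 8x + 5y, constraint: x + y <= 7
Coefficient of x is 8 >= coefficient of y is 5, so allocate the entire budget to x.
Optimal: x = 7, y = 0, value = 56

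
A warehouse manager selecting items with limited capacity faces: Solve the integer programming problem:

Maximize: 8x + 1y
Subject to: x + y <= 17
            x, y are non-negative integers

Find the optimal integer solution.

Objective: 8x + 1y, constraint: x + y <= 17
Coefficient of x is 8 >= coefficient of y is 1, so allocate the entire budget to x.
Optimal: x = 17, y = 0, value = 136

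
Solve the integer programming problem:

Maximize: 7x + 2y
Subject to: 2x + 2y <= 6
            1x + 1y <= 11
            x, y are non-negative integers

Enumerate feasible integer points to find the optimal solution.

Constraint 1: 2x + 2y <= 6
Constraint 2: 1x + 1y <= 11
Feasible x range (need y >= 0): 0 <= x <= min(6/2, 11/1) => x in {0, ..., 3}.
Enumerate feasible integer points row by row (the coefficient of y is 2 > 0, so for each x the largest feasible y gives the best value):
  x = 0: y <= min((6 - 2*0)/2, (11 - 1*0)/1) => y in {0, ..., 3}; best 7*0 + 2*3 = 6
  x = 1: y <= min((6 - 2*1)/2, (11 - 1*1)/1) => y in {0, ..., 2}; best 7*1 + 2*2 = 11
  x = 2: y <= min((6 - 2*2)/2, (11 - 1*2)/1) => y in {0, ..., 1}; best 7*2 + 2*1 = 16
  x = 3: y <= min((6 - 2*3)/2, (11 - 1*3)/1) => y in {0}; best 7*3 + 2*0 = 21
The maximum 7x + 2y = 21 is achieved at x = 3, y = 0.
Check: 2*3 + 2*0 = 6 <= 6 and 1*3 + 1*0 = 3 <= 11.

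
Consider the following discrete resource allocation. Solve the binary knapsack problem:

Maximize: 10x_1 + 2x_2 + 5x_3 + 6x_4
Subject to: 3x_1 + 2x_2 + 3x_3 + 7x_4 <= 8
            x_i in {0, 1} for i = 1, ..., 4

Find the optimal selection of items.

Items: item 1 (v=10, w=3), item 2 (v=2, w=2), item 3 (v=5, w=3), item 4 (v=6, w=7)
Capacity: 8
Checking all 16 subsets (w = total weight, v = total value):
  {}: w = 0, v = 0
  {1}: w = 3, v = 10
  {2}: w = 2, v = 2
  {3}: w = 3, v = 5
  {4}: w = 7, v = 6
  {1, 2}: w = 5, v = 12
  {1, 3}: w = 6, v = 15
  {1, 4}: w = 10 > 8, infeasible
  {2, 3}: w = 5, v = 7
  {2, 4}: w = 9 > 8, infeasible
  {3, 4}: w = 10 > 8, infeasible
  {1, 2, 3}: w = 8, v = 17
  {1, 2, 4}: w = 12 > 8, infeasible
  {1, 3, 4}: w = 13 > 8, infeasible
  {2, 3, 4}: w = 12 > 8, infeasible
  {1, 2, 3, 4}: w = 15 > 8, infeasible
Best feasible subset: items [1, 2, 3]
Total weight: 8 <= 8, total value: 17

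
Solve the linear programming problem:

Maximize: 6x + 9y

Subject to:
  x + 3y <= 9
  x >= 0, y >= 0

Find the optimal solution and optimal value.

The feasible region has vertices at [(0, 0), (9, 0), (0, 3)].
Checking objective 6x + 9y at each vertex:
  (0, 0): 6*0 + 9*0 = 0
  (9, 0): 6*9 + 9*0 = 54
  (0, 3): 6*0 + 9*3 = 27
Maximum is 54 at (9, 0).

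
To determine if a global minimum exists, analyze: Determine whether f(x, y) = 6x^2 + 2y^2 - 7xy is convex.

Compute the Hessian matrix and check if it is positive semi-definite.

f(x,y) = 6x^2 + 2y^2 - 7xy
Hessian H = [[12, -7], [-7, 4]]
trace(H) = 16, det(H) = -1
Eigenvalues: (16 +/- sqrt(260)) / 2 = 16.06, -0.06226
Since not both eigenvalues positive, f is neither convex nor concave.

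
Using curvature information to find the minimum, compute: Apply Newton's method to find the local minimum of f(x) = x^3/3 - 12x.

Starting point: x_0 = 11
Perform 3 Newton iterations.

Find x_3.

f(x) = x^3/3 - 12x
f'(x) = x^2 - 12, f''(x) = 2x
Newton update: x_{n+1} = x_n - (x_n^2 - 12)/(2*x_n)
Step 1: x_0 = 11, f'=109, f''=22, x_1 = 133/22
Step 2: x_1 = 133/22, f'=11881/484, f''=133/11, x_2 = 23497/5852
Step 3: x_2 = 23497/5852, f'=141158161/34245904, f''=23497/2926, x_3 = 963059857/275008888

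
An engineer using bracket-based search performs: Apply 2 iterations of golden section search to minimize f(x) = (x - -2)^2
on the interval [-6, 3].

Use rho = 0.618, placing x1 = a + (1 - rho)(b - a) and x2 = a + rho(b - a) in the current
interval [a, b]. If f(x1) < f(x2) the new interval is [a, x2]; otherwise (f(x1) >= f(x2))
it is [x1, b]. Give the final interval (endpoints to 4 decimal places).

Golden section search for min of f(x) = (x - -2)^2 on [-6, 3].
Each step: x1 = a + (1 - rho)(b - a), x2 = a + rho(b - a); if f(x1) < f(x2) keep [a, x2], otherwise keep [x1, b].
Step 1: [-6.0000, 3.0000], x1=-2.5620 (f=0.3158), x2=-0.4380 (f=2.4398); f(x1) < f(x2) => keep [-6.0000, -0.4380]
Step 2: [-6.0000, -0.4380], x1=-3.8753 (f=3.5168), x2=-2.5627 (f=0.3166); f(x1) > f(x2) => keep [-3.8753, -0.4380]
Final interval: [-3.8753, -0.4380]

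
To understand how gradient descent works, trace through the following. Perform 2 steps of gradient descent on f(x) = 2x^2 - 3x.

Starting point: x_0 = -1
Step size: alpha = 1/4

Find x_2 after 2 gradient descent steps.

f(x) = 2x^2 - 3x, f'(x) = 4x + (-3)
Step 1: f'(-1) = -7, x_1 = -1 - 1/4 * -7 = 3/4
Step 2: f'(3/4) = 0, x_2 = 3/4 - 1/4 * 0 = 3/4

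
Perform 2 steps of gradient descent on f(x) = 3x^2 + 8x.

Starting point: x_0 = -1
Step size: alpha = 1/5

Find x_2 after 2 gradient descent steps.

f(x) = 3x^2 + 8x, f'(x) = 6x + (8)
Step 1: f'(-1) = 2, x_1 = -1 - 1/5 * 2 = -7/5
Step 2: f'(-7/5) = -2/5, x_2 = -7/5 - 1/5 * -2/5 = -33/25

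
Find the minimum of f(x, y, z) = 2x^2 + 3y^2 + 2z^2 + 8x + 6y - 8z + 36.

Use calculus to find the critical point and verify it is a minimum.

f(x,y,z) = 2x^2 + 3y^2 + 2z^2 + 8x + 6y - 8z + 36
df/dx = 4x + (8) = 0 => x = -2
df/dy = 6y + (6) = 0 => y = -1
df/dz = 4z + (-8) = 0 => z = 2
f(-2,-1,2) = 2*(-2)^2 + 3*(-1)^2 + 2*(2)^2 + 8*(-2) + 6*(-1) + -8*(2) + 36 = 17
Hessian is diagonal with entries 4, 6, 4 > 0, confirmed minimum.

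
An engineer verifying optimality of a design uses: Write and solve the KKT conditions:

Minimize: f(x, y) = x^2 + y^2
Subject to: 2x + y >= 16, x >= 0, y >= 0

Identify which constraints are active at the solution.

KKT conditions for min x^2 + y^2 s.t. 2x + 1y >= 16, x >= 0, y >= 0:
Stationarity: 2x = mu*2 + mu_x, 2y = mu*1 + mu_y, with mu, mu_x, mu_y >= 0
Complementary slackness: mu*(2x + y - 16) = 0, mu_x*x = 0, mu_y*y = 0
(0, 0) is infeasible (2*0 + 1*0 < 16), so if mu = 0 stationarity would force x = mu_x/2 >= 0, y = mu_y/2 >= 0 with mu_x*x = mu_y*y = 0, i.e. x = y = 0: contradiction. Hence mu > 0 and 2x + y = 16 is active.
Try x > 0, y > 0 (so mu_x = mu_y = 0): x = 2*mu/2, y = 1*mu/2
Substitute: 2*(2*mu/2) + 1*(1*mu/2) = 16
  mu*5/2 = 16 => mu = 32/5
x* = 32/5 > 0, y* = 16/5 > 0, consistent with mu_x = mu_y = 0.
f is convex and the constraints are linear, so this KKT point is the global minimum.
f* = 256/5
Active constraints: 2x + y >= 16 (holds with equality, mu = 32/5 > 0); x >= 0 and y >= 0 are inactive (mu_x = mu_y = 0).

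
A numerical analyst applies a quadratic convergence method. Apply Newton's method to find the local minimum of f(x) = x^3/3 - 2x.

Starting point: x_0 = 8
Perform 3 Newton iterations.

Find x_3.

f(x) = x^3/3 - 2x
f'(x) = x^2 - 2, f''(x) = 2x
Newton update: x_{n+1} = x_n - (x_n^2 - 2)/(2*x_n)
Step 1: x_0 = 8, f'=62, f''=16, x_1 = 33/8
Step 2: x_1 = 33/8, f'=961/64, f''=33/4, x_2 = 1217/528
Step 3: x_2 = 1217/528, f'=923521/278784, f''=1217/264, x_3 = 2038657/1285152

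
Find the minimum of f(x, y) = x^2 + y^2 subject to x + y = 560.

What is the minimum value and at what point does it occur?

Substitute y = 560 - x into f(x,y) = x^2 + y^2:
g(x) = x^2 + (560 - x)^2 = 2x^2 - 1120x + 313600
g'(x) = 4x - 1120 = 0  =>  x = 280
y = 560 - 280 = 280
Minimum value = 280^2 + 280^2 = 156800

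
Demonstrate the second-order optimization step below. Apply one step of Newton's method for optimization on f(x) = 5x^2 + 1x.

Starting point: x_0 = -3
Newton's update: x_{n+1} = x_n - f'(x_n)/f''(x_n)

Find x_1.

f(x) = 5x^2 + 1x
f'(x) = 10x + (1), f''(x) = 10
Newton step: x_1 = x_0 - f'(x_0)/f''(x_0)
f'(-3) = -29
x_1 = -3 - -29/10 = -1/10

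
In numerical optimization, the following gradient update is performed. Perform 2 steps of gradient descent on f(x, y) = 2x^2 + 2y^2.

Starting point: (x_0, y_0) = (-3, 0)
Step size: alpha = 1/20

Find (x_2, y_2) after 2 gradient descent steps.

f(x,y) = 2x^2 + 2y^2
grad_x = 4x + 0y, grad_y = 4y + 0x
Step 1: grad = (-12, 0), (-12/5, 0)
Step 2: grad = (-48/5, 0), (-48/25, 0)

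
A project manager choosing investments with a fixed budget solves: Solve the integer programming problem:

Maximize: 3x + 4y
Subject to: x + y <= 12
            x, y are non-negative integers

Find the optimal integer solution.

Objective: 3x + 4y, constraint: x + y <= 12
Coefficient of y is 4 > coefficient of x is 3, so allocate the entire budget to y.
Optimal: x = 0, y = 12, value = 48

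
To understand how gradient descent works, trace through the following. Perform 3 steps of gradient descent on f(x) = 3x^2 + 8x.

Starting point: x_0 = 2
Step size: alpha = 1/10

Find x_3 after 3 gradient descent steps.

f(x) = 3x^2 + 8x, f'(x) = 6x + (8)
Step 1: f'(2) = 20, x_1 = 2 - 1/10 * 20 = 0
Step 2: f'(0) = 8, x_2 = 0 - 1/10 * 8 = -4/5
Step 3: f'(-4/5) = 16/5, x_3 = -4/5 - 1/10 * 16/5 = -28/25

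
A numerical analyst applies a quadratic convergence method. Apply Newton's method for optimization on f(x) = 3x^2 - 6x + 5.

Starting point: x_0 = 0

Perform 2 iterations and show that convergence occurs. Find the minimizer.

f(x) = 3x^2 - 6x + 5, f'(x) = 6x + (-6), f''(x) = 6
Step 1: f'(0) = -6, x_1 = 0 - -6/6 = 1
Step 2: f'(1) = 0, x_2 = 1 (converged)
Newton's method converges in 1 step for quadratics.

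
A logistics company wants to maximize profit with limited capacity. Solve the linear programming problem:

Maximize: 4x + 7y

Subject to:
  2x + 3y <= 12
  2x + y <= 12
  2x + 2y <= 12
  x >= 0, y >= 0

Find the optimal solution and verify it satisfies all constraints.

Feasible vertices: (0, 0), (0, 4), (6, 0)
Objective 4x + 7y at each vertex:
  (0, 0): 0
  (0, 4): 28
  (6, 0): 24
Maximum is 28 at (0, 4).
Verify constraints at (x, y) = (0, 4):
  2*0 + 3*4 = 12 <= 12 (active)
  2*0 + 1*4 = 4 <= 12
  2*0 + 2*4 = 8 <= 12
  x = 0 >= 0, y = 4 >= 0. All constraints satisfied.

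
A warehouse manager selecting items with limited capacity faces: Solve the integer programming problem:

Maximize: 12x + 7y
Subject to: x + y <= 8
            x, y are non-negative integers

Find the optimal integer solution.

Objective: 12x + 7y, constraint: x + y <= 8
Coefficient of x is 12 >= coefficient of y is 7, so allocate the entire budget to x.
Optimal: x = 8, y = 0, value = 96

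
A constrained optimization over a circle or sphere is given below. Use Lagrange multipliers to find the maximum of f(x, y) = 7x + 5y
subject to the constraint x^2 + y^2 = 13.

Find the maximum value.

Set up Lagrange conditions: grad f = lambda * grad g
  7 = 2*lambda*x
  5 = 2*lambda*y
From these: x/y = 7/5, so x = 7t, y = 5t for some t.
Substitute into constraint: (7t)^2 + (5t)^2 = 13
  t^2 * 74 = 13
  t = sqrt(13/74)
Maximum = 7*x + 5*y = (7^2 + 5^2)*t = 74 * sqrt(13/74) = sqrt(962)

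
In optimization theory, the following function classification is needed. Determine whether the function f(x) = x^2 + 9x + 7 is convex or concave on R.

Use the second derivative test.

f(x) = x^2 + 9x + 7
f'(x) = 2x + 9
f''(x) = 2
Since f''(x) = 2 > 0 for all x, f is convex on R.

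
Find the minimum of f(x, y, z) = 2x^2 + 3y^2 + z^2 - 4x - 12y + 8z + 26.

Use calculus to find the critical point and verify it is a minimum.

f(x,y,z) = 2x^2 + 3y^2 + z^2 - 4x - 12y + 8z + 26
df/dx = 4x + (-4) = 0 => x = 1
df/dy = 6y + (-12) = 0 => y = 2
df/dz = 2z + (8) = 0 => z = -4
f(1,2,-4) = 2*(1)^2 + 3*(2)^2 + 1*(-4)^2 + -4*(1) + -12*(2) + 8*(-4) + 26 = -4
Hessian is diagonal with entries 4, 6, 2 > 0, confirmed minimum.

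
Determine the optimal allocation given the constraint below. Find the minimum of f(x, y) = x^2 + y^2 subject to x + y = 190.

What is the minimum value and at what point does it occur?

Substitute y = 190 - x into f(x,y) = x^2 + y^2:
g(x) = x^2 + (190 - x)^2 = 2x^2 - 380x + 36100
g'(x) = 4x - 380 = 0  =>  x = 95
y = 190 - 95 = 95
Minimum value = 95^2 + 95^2 = 18050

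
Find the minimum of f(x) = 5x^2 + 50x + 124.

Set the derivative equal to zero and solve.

f(x) = 5x^2 + 50x + 124
f'(x) = 10x + (50) = 0
x = -50/10 = -5
f(-5) = -1
Since f''(x) = 10 > 0, this is a minimum.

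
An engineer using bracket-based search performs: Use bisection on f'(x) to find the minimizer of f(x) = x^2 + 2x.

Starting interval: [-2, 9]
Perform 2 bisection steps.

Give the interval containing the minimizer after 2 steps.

Finding critical point of f(x) = x^2 + 2x using bisection on f'(x) = 2x + 2.
f'(x) = 0 when x = -1.
Starting interval: [-2, 9]
Step 1: mid = 7/2, f'(mid) = 9, new interval = [-2, 7/2]
Step 2: mid = 3/4, f'(mid) = 7/2, new interval = [-2, 3/4]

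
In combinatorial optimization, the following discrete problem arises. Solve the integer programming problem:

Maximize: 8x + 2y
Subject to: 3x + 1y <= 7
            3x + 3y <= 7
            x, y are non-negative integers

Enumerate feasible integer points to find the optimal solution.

Constraint 1: 3x + 1y <= 7
Constraint 2: 3x + 3y <= 7
Feasible x range (need y >= 0): 0 <= x <= min(7/3, 7/3) => x in {0, ..., 2}.
Enumerate feasible integer points row by row (the coefficient of y is 2 > 0, so for each x the largest feasible y gives the best value):
  x = 0: y <= min((7 - 3*0)/1, (7 - 3*0)/3) => y in {0, ..., 2}; best 8*0 + 2*2 = 4
  x = 1: y <= min((7 - 3*1)/1, (7 - 3*1)/3) => y in {0, ..., 1}; best 8*1 + 2*1 = 10
  x = 2: y <= min((7 - 3*2)/1, (7 - 3*2)/3) => y in {0}; best 8*2 + 2*0 = 16
The maximum 8x + 2y = 16 is achieved at x = 2, y = 0.
Check: 3*2 + 1*0 = 6 <= 7 and 3*2 + 3*0 = 6 <= 7.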